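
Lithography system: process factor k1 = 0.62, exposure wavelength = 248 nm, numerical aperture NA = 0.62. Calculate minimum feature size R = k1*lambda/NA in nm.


Step 1: Identify values: k1 = 0.62, lambda = 248 nm, NA = 0.62
Step 2: R = k1 * lambda / NA
R = 0.62 * 248 / 0.62
R = 248.0 nm


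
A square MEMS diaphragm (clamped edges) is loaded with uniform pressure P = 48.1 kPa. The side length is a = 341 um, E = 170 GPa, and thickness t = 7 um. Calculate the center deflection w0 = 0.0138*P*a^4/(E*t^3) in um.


Step 1: Convert pressure to compatible units (E is in GPa, so P in GPa).
P = 48.1 kPa = 48.1e-6 GPa
Step 2: Compute numerator: 0.0138 * P * a^4.
a^4 = 341^4 = 13521270961
numerator = 0.0138 * 48.1e-6 * 13521270961 = 8.97515e+03
Step 3: Compute denominator: E * t^3 = 170 * 7^3 = 58310
Step 4: w0 = numerator / denominator = 8.97515e+03 / 58310 = 0.1539 um


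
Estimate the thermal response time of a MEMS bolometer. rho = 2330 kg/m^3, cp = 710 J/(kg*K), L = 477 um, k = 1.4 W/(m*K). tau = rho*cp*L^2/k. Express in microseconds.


Step 1: Convert L to m: L = 477e-6 m
Step 2: L^2 = (477e-6)^2 = 2.27529e-07 m^2
Step 3: tau = 2330 * 710 * 2.27529e-07 / 1.4 = 2.6885801764e-01 s
Step 4: Convert to microseconds (multiply by 1e6).
tau = 268858.018 us


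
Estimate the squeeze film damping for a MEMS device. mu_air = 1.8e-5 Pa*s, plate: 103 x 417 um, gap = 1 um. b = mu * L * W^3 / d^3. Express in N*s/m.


Step 1: Convert to SI.
L = 103e-6 m, W = 417e-6 m, d = 1e-6 m
Step 2: W^3 = (417e-6)^3 = 7.25e-11 m^3
Step 3: d^3 = (1e-6)^3 = 1.00e-18 m^3
Step 4: b = 1.8e-5 * 103e-6 * 7.25e-11 / 1.00e-18
b = 1.34e-01 N*s/m


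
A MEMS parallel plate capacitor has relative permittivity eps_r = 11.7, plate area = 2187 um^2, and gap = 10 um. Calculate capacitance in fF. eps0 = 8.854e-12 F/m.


Step 1: Convert area to m^2: A = 2187e-12 m^2
Step 2: Convert gap to m: d = 10e-6 m
Step 3: C = eps0 * eps_r * A / d
C = 8.854e-12 * 11.7 * 2187e-12 / 10e-6
Step 4: Convert to fF (multiply by 1e15).
C = 22.66 fF


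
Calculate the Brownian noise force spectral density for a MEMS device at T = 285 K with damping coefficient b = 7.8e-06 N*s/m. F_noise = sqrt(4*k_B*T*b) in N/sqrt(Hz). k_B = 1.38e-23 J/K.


Step 1: Compute 4 * k_B * T * b
= 4 * 1.38e-23 * 285 * 7.8e-06
= 1.2271e-25 N^2/Hz
Step 2: F_noise = sqrt(1.2271e-25)
F_noise = 3.50e-13 N/sqrt(Hz)


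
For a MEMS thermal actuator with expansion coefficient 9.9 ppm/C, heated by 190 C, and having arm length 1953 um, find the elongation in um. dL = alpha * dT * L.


Step 1: Convert CTE: alpha = 9.9 ppm/C = 9.9e-6 /C
Step 2: dL = 9.9e-6 * 190 * 1953
dL = 3.6736 um


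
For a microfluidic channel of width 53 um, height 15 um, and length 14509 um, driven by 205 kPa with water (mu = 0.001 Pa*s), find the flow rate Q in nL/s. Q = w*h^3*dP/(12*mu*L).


Step 1: Convert all dimensions to SI (meters).
w = 53e-6 m, h = 15e-6 m, L = 14509e-6 m, dP = 205e3 Pa
Step 2: Q = w * h^3 * dP / (12 * mu * L)
Q = 53e-6 * (15e-6)^3 * 205e3 / (12 * 0.001 * 14509e-6) = 2.1061281e-10 m^3/s
Step 3: Convert Q from m^3/s to nL/s (1 m^3 = 1e12 nL, so multiply by 1e12).
Q = 210.613 nL/s


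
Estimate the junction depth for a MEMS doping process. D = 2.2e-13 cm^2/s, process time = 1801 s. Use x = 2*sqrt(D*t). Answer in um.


Step 1: Compute D*t = 2.2e-13 * 1801 = 3.9622e-10 cm^2
Step 2: sqrt(D*t) = 1.9905e-05 cm
Step 3: x = 2 * 1.9905e-05 cm = 3.981e-05 cm
Step 4: Convert to um (1 cm = 1e4 um): x = 0.398 um


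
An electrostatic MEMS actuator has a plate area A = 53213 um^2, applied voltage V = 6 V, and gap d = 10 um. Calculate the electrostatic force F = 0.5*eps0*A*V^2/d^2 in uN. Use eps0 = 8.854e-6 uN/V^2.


Step 1: Identify parameters.
eps0 = 8.854e-6 uN/V^2, A = 53213 um^2, V = 6 V, d = 10 um
Step 2: Compute V^2 = 6^2 = 36
Step 3: Compute d^2 = 10^2 = 100
Step 4: F = 0.5 * 8.854e-6 * 53213 * 36 / 100
F = 0.085 uN


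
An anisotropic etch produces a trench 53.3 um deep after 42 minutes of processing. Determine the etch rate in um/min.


Step 1: Etch rate = depth / time
Step 2: rate = 53.3 / 42
rate = 1.269 um/min


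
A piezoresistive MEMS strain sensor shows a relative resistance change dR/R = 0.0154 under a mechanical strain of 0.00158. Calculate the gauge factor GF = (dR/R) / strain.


Step 1: Identify values.
dR/R = 0.0154, strain = 0.00158
Step 2: GF = (dR/R) / strain = 0.0154 / 0.00158
GF = 9.7


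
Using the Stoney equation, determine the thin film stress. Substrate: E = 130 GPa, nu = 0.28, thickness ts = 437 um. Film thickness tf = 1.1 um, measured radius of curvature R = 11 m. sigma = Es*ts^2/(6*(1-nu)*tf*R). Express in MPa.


Step 1: Compute numerator: Es * ts^2 = 130 * 437^2 = 24825970 (GPa*um^2)
Step 2: Compute denominator (R in um): 6*(1-nu)*tf*R = 6*0.72*1.1*11e6 = 52272000.0 (um^2)
Step 3: sigma (GPa) = 24825970 / 52272000.0 = 4.74938e-01 GPa
Step 4: Convert to MPa (x1000): sigma = 474.9 MPa


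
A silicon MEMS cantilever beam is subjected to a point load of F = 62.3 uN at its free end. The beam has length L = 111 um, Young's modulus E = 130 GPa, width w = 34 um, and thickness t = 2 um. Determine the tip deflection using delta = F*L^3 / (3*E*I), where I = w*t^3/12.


Step 1: Calculate the second moment of area.
I = w * t^3 / 12 = 34 * 2^3 / 12 = 22.6667 um^4
Step 2: Convert E to consistent units (1 GPa = 1000 uN/um^2).
E = 130 GPa = 130000 uN/um^2
Step 3: Calculate tip deflection.
delta = F * L^3 / (3 * E * I)
delta = 62.3 * 111^3 / (3 * 130000 * 22.6667)
delta = 9.6384 um


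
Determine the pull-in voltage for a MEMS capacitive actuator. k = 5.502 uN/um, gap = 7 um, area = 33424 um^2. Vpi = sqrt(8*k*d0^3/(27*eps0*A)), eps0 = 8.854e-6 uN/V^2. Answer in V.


Step 1: Compute numerator: 8 * k * d0^3 = 8 * 5.502 * 7^3 = 15097.488
Step 2: Compute denominator: 27 * eps0 * A = 27 * 8.854e-6 * 33424 = 7.990275
Step 3: Vpi = sqrt(15097.488 / 7.990275)
Vpi = 43.47 V


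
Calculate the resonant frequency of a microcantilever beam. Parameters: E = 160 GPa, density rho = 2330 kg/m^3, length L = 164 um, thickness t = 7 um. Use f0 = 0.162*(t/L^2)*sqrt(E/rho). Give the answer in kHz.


Step 1: Convert units to SI.
t_SI = 7e-6 m, L_SI = 164e-6 m
Step 2: Calculate sqrt(E/rho).
sqrt(160e9 / 2330) = 8286.71 m/s
Step 3: Compute f0.
f0 = 0.162 * 7e-6 / (164e-6)^2 * 8286.71 = 349387.6 Hz = 349.39 kHz


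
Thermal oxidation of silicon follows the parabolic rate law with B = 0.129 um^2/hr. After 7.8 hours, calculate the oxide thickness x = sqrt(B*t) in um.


Step 1: Compute B*t = 0.129 * 7.8 = 1.0062
Step 2: x = sqrt(1.0062)
x = 1.003 um


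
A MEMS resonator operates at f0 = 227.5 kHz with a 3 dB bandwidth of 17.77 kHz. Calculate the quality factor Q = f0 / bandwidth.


Step 1: Q = f0 / bandwidth
Step 2: Q = 227.5 / 17.77
Q = 12.8


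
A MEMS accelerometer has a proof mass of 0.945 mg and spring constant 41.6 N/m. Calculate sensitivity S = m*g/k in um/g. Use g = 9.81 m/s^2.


Step 1: Convert mass: m = 0.945 mg = 9.45e-07 kg
Step 2: S = m * g / k = 9.45e-07 * 9.81 / 41.6
Step 3: S = 2.23e-07 m/g
Step 4: Convert to um/g: S = 0.223 um/g


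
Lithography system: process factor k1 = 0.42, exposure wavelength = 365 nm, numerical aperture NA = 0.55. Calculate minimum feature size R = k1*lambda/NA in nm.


Step 1: Identify values: k1 = 0.42, lambda = 365 nm, NA = 0.55
Step 2: R = k1 * lambda / NA
R = 0.42 * 365 / 0.55
R = 278.7 nm


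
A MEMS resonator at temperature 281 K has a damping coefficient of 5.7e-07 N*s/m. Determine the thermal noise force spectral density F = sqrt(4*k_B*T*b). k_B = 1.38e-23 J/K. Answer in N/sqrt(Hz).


Step 1: Compute 4 * k_B * T * b
= 4 * 1.38e-23 * 281 * 5.7e-07
= 8.8414e-27 N^2/Hz
Step 2: F_noise = sqrt(8.8414e-27)
F_noise = 9.40e-14 N/sqrt(Hz)


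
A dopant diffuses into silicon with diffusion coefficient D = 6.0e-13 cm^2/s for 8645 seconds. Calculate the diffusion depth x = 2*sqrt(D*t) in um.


Step 1: Compute D*t = 6.0e-13 * 8645 = 5.187e-09 cm^2
Step 2: sqrt(D*t) = 7.2021e-05 cm
Step 3: x = 2 * 7.2021e-05 cm = 1.44042e-04 cm
Step 4: Convert to um (1 cm = 1e4 um): x = 1.44 um


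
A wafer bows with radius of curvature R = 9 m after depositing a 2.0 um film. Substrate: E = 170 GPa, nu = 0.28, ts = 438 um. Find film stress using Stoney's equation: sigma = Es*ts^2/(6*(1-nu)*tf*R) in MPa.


Step 1: Compute numerator: Es * ts^2 = 170 * 438^2 = 32613480 (GPa*um^2)
Step 2: Compute denominator (R in um): 6*(1-nu)*tf*R = 6*0.72*2.0*9e6 = 77760000.0 (um^2)
Step 3: sigma (GPa) = 32613480 / 77760000.0 = 4.19412e-01 GPa
Step 4: Convert to MPa (x1000): sigma = 419.4 MPa


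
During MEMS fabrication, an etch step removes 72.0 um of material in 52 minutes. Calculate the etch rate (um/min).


Step 1: Etch rate = depth / time
Step 2: rate = 72.0 / 52
rate = 1.385 um/min


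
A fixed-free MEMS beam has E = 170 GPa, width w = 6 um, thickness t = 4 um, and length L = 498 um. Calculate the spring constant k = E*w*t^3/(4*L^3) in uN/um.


Step 1: Convert E to consistent units (1 GPa = 1000 uN/um^2).
E = 170 GPa = 170000 uN/um^2
Step 2: Compute t^3 = 4^3 = 64
Step 3: Compute L^3 = 498^3 = 123505992
Step 4: k = 170000 * 6 * 64 / (4 * 123505992)
k = 0.1321 uN/um


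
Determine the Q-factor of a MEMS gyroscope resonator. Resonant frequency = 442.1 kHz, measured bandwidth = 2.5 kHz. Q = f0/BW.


Step 1: Q = f0 / bandwidth
Step 2: Q = 442.1 / 2.5
Q = 176.8


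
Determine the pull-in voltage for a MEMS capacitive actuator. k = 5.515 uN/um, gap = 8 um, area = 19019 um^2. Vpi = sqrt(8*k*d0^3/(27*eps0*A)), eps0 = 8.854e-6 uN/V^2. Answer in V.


Step 1: Compute numerator: 8 * k * d0^3 = 8 * 5.515 * 8^3 = 22589.44
Step 2: Compute denominator: 27 * eps0 * A = 27 * 8.854e-6 * 19019 = 4.546644
Step 3: Vpi = sqrt(22589.44 / 4.546644)
Vpi = 70.49 V


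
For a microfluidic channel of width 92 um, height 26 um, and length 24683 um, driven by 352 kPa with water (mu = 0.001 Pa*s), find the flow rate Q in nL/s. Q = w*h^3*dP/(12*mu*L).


Step 1: Convert all dimensions to SI (meters).
w = 92e-6 m, h = 26e-6 m, L = 24683e-6 m, dP = 352e3 Pa
Step 2: Q = w * h^3 * dP / (12 * mu * L)
Q = 92e-6 * (26e-6)^3 * 352e3 / (12 * 0.001 * 24683e-6) = 1.92163697e-09 m^3/s
Step 3: Convert Q from m^3/s to nL/s (1 m^3 = 1e12 nL, so multiply by 1e12).
Q = 1921.637 nL/s


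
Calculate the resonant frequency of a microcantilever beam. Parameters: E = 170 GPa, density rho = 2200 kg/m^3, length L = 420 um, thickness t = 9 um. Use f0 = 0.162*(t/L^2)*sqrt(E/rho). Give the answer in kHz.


Step 1: Convert units to SI.
t_SI = 9e-6 m, L_SI = 420e-6 m
Step 2: Calculate sqrt(E/rho).
sqrt(170e9 / 2200) = 8790.49 m/s
Step 3: Compute f0.
f0 = 0.162 * 9e-6 / (420e-6)^2 * 8790.49 = 72656.1 Hz = 72.66 kHz


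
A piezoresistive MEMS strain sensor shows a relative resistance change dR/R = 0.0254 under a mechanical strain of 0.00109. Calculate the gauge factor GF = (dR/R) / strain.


Step 1: Identify values.
dR/R = 0.0254, strain = 0.00109
Step 2: GF = (dR/R) / strain = 0.0254 / 0.00109
GF = 23.3


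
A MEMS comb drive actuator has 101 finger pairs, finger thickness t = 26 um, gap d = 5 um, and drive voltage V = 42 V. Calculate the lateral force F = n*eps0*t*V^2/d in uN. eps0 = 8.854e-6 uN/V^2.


Step 1: Parameters: n=101, eps0=8.854e-6 uN/V^2, t=26 um, V=42 V, d=5 um
Step 2: V^2 = 1764
Step 3: F = 101 * 8.854e-6 * 26 * 1764 / 5
F = 8.203 uN


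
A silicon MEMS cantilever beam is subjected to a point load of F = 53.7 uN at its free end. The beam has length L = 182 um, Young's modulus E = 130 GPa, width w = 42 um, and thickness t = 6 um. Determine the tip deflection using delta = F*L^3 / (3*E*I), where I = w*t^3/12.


Step 1: Calculate the second moment of area.
I = w * t^3 / 12 = 42 * 6^3 / 12 = 756.0 um^4
Step 2: Convert E to consistent units (1 GPa = 1000 uN/um^2).
E = 130 GPa = 130000 uN/um^2
Step 3: Calculate tip deflection.
delta = F * L^3 / (3 * E * I)
delta = 53.7 * 182^3 / (3 * 130000 * 756.0)
delta = 1.098 um


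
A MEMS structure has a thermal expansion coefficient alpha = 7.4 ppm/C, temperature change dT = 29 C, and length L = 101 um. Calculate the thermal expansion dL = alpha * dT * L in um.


Step 1: Convert CTE: alpha = 7.4 ppm/C = 7.4e-6 /C
Step 2: dL = 7.4e-6 * 29 * 101
dL = 0.0217 um


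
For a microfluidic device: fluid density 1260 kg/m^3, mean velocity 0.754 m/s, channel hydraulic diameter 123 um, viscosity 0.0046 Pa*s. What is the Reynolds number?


Step 1: Convert Dh to meters: Dh = 123e-6 m
Step 2: Re = rho * v * Dh / mu
Re = 1260 * 0.754 * 123e-6 / 0.0046
Re = 25.403


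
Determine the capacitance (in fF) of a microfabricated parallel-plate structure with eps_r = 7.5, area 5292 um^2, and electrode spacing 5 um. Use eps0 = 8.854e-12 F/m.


Step 1: Convert area to m^2: A = 5292e-12 m^2
Step 2: Convert gap to m: d = 5e-6 m
Step 3: C = eps0 * eps_r * A / d
C = 8.854e-12 * 7.5 * 5292e-12 / 5e-6
Step 4: Convert to fF (multiply by 1e15).
C = 70.28 fF


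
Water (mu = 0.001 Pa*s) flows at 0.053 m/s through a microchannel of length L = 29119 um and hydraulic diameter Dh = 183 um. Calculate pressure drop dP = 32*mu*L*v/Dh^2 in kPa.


Step 1: Convert to SI: L = 29119e-6 m, Dh = 183e-6 m
Step 2: dP = 32 * 0.001 * 29119e-6 * 0.053 / (183e-6)^2
Step 3: dP = 1474.69 Pa
Step 4: Convert to kPa: dP = 1.47 kPa


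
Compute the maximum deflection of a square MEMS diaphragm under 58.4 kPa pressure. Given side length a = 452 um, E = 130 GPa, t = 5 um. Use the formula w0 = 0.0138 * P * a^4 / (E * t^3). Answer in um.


Step 1: Convert pressure to compatible units (E is in GPa, so P in GPa).
P = 58.4 kPa = 58.4e-6 GPa
Step 2: Compute numerator: 0.0138 * P * a^4.
a^4 = 452^4 = 41740124416
numerator = 0.0138 * 58.4e-6 * 41740124416 = 3.36392e+04
Step 3: Compute denominator: E * t^3 = 130 * 5^3 = 16250
Step 4: w0 = numerator / denominator = 3.36392e+04 / 16250 = 2.0701 um


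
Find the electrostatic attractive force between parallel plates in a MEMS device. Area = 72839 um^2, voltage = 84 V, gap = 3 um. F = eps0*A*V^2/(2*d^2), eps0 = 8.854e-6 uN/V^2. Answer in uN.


Step 1: Identify parameters.
eps0 = 8.854e-6 uN/V^2, A = 72839 um^2, V = 84 V, d = 3 um
Step 2: Compute V^2 = 84^2 = 7056
Step 3: Compute d^2 = 3^2 = 9
Step 4: F = 0.5 * 8.854e-6 * 72839 * 7056 / 9
F = 252.807 uN


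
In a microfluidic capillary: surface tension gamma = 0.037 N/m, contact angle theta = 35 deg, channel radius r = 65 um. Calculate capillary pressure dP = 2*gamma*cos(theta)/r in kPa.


Step 1: cos(35 deg) = 0.8192
Step 2: Convert r to m: r = 65e-6 m
Step 3: dP = 2 * 0.037 * 0.8192 / 65e-6 = 932.6 Pa
Step 4: Convert Pa to kPa (divide by 1000).
dP = 0.93 kPa


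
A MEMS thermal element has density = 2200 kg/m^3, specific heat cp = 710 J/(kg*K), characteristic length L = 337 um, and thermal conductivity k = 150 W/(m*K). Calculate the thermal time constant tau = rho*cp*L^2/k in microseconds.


Step 1: Convert L to m: L = 337e-6 m
Step 2: L^2 = (337e-6)^2 = 1.13569e-07 m^2
Step 3: tau = 2200 * 710 * 1.13569e-07 / 150 = 1.18263185e-03 s
Step 4: Convert to microseconds (multiply by 1e6).
tau = 1182.632 us


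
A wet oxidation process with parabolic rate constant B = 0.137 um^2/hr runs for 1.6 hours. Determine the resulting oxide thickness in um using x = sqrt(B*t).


Step 1: Compute B*t = 0.137 * 1.6 = 0.2192
Step 2: x = sqrt(0.2192)
x = 0.468 um


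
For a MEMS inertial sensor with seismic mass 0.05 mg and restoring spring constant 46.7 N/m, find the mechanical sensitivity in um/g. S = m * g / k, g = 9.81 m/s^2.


Step 1: Convert mass: m = 0.05 mg = 5.00e-08 kg
Step 2: S = m * g / k = 5.00e-08 * 9.81 / 46.7
Step 3: S = 1.05e-08 m/g
Step 4: Convert to um/g: S = 0.011 um/g


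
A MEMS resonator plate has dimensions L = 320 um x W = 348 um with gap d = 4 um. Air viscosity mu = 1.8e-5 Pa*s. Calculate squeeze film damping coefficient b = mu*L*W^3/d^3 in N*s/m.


Step 1: Convert to SI.
L = 320e-6 m, W = 348e-6 m, d = 4e-6 m
Step 2: W^3 = (348e-6)^3 = 4.21e-11 m^3
Step 3: d^3 = (4e-6)^3 = 6.40e-17 m^3
Step 4: b = 1.8e-5 * 320e-6 * 4.21e-11 / 6.40e-17
b = 3.79e-03 N*s/m


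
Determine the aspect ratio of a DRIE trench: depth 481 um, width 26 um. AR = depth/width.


Step 1: AR = depth / width
Step 2: AR = 481 / 26
AR = 18.5


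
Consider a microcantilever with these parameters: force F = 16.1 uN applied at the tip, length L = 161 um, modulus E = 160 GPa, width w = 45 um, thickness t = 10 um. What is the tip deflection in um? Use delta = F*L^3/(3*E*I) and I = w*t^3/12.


Step 1: Calculate the second moment of area.
I = w * t^3 / 12 = 45 * 10^3 / 12 = 3750.0 um^4
Step 2: Convert E to consistent units (1 GPa = 1000 uN/um^2).
E = 160 GPa = 160000 uN/um^2
Step 3: Calculate tip deflection.
delta = F * L^3 / (3 * E * I)
delta = 16.1 * 161^3 / (3 * 160000 * 3750.0)
delta = 0.0373 um


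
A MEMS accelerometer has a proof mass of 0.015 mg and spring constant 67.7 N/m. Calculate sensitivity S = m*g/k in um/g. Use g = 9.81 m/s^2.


Step 1: Convert mass: m = 0.015 mg = 1.50e-08 kg
Step 2: S = m * g / k = 1.50e-08 * 9.81 / 67.7
Step 3: S = 2.17e-09 m/g
Step 4: Convert to um/g: S = 0.002 um/g


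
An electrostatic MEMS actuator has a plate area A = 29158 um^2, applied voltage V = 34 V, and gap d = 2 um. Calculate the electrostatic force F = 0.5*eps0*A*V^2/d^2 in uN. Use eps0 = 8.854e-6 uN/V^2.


Step 1: Identify parameters.
eps0 = 8.854e-6 uN/V^2, A = 29158 um^2, V = 34 V, d = 2 um
Step 2: Compute V^2 = 34^2 = 1156
Step 3: Compute d^2 = 2^2 = 4
Step 4: F = 0.5 * 8.854e-6 * 29158 * 1156 / 4
F = 37.305 uN


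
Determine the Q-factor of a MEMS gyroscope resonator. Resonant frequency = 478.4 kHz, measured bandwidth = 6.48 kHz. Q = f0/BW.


Step 1: Q = f0 / bandwidth
Step 2: Q = 478.4 / 6.48
Q = 73.8


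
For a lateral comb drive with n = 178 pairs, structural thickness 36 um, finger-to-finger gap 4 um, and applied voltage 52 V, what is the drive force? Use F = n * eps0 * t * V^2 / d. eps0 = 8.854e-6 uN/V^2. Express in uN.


Step 1: Parameters: n=178, eps0=8.854e-6 uN/V^2, t=36 um, V=52 V, d=4 um
Step 2: V^2 = 2704
Step 3: F = 178 * 8.854e-6 * 36 * 2704 / 4
F = 38.354 uN


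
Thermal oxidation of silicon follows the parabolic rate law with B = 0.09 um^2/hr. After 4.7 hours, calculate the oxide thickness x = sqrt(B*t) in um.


Step 1: Compute B*t = 0.09 * 4.7 = 0.423
Step 2: x = sqrt(0.423)
x = 0.65 um


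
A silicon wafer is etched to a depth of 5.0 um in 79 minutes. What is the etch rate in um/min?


Step 1: Etch rate = depth / time
Step 2: rate = 5.0 / 79
rate = 0.063 um/min


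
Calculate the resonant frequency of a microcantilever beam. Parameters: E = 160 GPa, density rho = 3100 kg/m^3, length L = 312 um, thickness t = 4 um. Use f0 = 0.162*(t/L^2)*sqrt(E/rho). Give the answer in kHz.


Step 1: Convert units to SI.
t_SI = 4e-6 m, L_SI = 312e-6 m
Step 2: Calculate sqrt(E/rho).
sqrt(160e9 / 3100) = 7184.21 m/s
Step 3: Compute f0.
f0 = 0.162 * 4e-6 / (312e-6)^2 * 7184.21 = 47823.9 Hz = 47.82 kHz


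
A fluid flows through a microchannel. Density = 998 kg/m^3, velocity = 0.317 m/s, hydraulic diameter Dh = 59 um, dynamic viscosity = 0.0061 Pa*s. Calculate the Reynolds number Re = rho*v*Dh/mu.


Step 1: Convert Dh to meters: Dh = 59e-6 m
Step 2: Re = rho * v * Dh / mu
Re = 998 * 0.317 * 59e-6 / 0.0061
Re = 3.06


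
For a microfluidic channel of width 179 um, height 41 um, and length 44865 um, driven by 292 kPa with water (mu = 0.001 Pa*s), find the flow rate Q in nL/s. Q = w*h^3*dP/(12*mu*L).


Step 1: Convert all dimensions to SI (meters).
w = 179e-6 m, h = 41e-6 m, L = 44865e-6 m, dP = 292e3 Pa
Step 2: Q = w * h^3 * dP / (12 * mu * L)
Q = 179e-6 * (41e-6)^3 * 292e3 / (12 * 0.001 * 44865e-6) = 6.69111562e-09 m^3/s
Step 3: Convert Q from m^3/s to nL/s (1 m^3 = 1e12 nL, so multiply by 1e12).
Q = 6691.116 nL/s


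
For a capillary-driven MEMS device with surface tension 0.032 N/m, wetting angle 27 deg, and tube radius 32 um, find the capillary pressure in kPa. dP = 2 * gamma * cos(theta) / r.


Step 1: cos(27 deg) = 0.891
Step 2: Convert r to m: r = 32e-6 m
Step 3: dP = 2 * 0.032 * 0.891 / 32e-6 = 1782.0 Pa
Step 4: Convert Pa to kPa (divide by 1000).
dP = 1.78 kPa


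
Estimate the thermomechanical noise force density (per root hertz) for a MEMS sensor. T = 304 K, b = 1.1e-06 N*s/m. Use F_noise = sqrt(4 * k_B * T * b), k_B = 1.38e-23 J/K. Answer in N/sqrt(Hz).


Step 1: Compute 4 * k_B * T * b
= 4 * 1.38e-23 * 304 * 1.1e-06
= 1.8459e-26 N^2/Hz
Step 2: F_noise = sqrt(1.8459e-26)
F_noise = 1.36e-13 N/sqrt(Hz)


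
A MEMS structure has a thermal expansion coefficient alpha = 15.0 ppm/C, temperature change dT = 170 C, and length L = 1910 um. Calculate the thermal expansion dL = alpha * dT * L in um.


Step 1: Convert CTE: alpha = 15.0 ppm/C = 15.0e-6 /C
Step 2: dL = 15.0e-6 * 170 * 1910
dL = 4.8705 um


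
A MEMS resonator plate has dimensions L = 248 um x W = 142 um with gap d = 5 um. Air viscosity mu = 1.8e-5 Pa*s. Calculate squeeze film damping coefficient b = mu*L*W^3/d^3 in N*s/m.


Step 1: Convert to SI.
L = 248e-6 m, W = 142e-6 m, d = 5e-6 m
Step 2: W^3 = (142e-6)^3 = 2.86e-12 m^3
Step 3: d^3 = (5e-6)^3 = 1.25e-16 m^3
Step 4: b = 1.8e-5 * 248e-6 * 2.86e-12 / 1.25e-16
b = 1.02e-04 N*s/m


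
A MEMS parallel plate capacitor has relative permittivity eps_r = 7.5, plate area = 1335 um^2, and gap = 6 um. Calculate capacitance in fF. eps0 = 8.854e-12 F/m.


Step 1: Convert area to m^2: A = 1335e-12 m^2
Step 2: Convert gap to m: d = 6e-6 m
Step 3: C = eps0 * eps_r * A / d
C = 8.854e-12 * 7.5 * 1335e-12 / 6e-6
Step 4: Convert to fF (multiply by 1e15).
C = 14.78 fF


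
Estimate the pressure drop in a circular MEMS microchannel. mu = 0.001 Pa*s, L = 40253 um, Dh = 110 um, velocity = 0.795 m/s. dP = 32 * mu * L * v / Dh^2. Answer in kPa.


Step 1: Convert to SI: L = 40253e-6 m, Dh = 110e-6 m
Step 2: dP = 32 * 0.001 * 40253e-6 * 0.795 / (110e-6)^2
Step 3: dP = 84631.10 Pa
Step 4: Convert to kPa: dP = 84.63 kPa


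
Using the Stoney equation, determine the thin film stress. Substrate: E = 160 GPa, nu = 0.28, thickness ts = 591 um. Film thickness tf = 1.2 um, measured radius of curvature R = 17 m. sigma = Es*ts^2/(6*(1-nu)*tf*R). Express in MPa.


Step 1: Compute numerator: Es * ts^2 = 160 * 591^2 = 55884960 (GPa*um^2)
Step 2: Compute denominator (R in um): 6*(1-nu)*tf*R = 6*0.72*1.2*17e6 = 88128000.0 (um^2)
Step 3: sigma (GPa) = 55884960 / 88128000.0 = 6.34134e-01 GPa
Step 4: Convert to MPa (x1000): sigma = 634.1 MPa


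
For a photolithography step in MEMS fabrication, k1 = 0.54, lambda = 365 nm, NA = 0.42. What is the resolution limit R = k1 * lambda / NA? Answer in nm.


Step 1: Identify values: k1 = 0.54, lambda = 365 nm, NA = 0.42
Step 2: R = k1 * lambda / NA
R = 0.54 * 365 / 0.42
R = 469.3 nm


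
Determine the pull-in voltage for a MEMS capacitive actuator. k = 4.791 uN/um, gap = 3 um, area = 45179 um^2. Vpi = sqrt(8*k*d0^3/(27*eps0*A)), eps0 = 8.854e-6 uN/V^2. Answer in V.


Step 1: Compute numerator: 8 * k * d0^3 = 8 * 4.791 * 3^3 = 1034.856
Step 2: Compute denominator: 27 * eps0 * A = 27 * 8.854e-6 * 45179 = 10.800401
Step 3: Vpi = sqrt(1034.856 / 10.800401)
Vpi = 9.79 V


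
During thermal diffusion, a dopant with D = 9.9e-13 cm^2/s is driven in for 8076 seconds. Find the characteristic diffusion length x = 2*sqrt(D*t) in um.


Step 1: Compute D*t = 9.9e-13 * 8076 = 7.99524e-09 cm^2
Step 2: sqrt(D*t) = 8.94161e-05 cm
Step 3: x = 2 * 8.94161e-05 cm = 1.788322e-04 cm
Step 4: Convert to um (1 cm = 1e4 um): x = 1.788 um


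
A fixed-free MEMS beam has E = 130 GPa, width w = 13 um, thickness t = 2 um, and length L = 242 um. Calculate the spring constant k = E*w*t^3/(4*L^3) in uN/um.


Step 1: Convert E to consistent units (1 GPa = 1000 uN/um^2).
E = 130 GPa = 130000 uN/um^2
Step 2: Compute t^3 = 2^3 = 8
Step 3: Compute L^3 = 242^3 = 14172488
Step 4: k = 130000 * 13 * 8 / (4 * 14172488)
k = 0.2385 uN/um


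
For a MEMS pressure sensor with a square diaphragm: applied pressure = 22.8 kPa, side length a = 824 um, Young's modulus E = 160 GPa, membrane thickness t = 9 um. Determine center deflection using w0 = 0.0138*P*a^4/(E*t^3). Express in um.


Step 1: Convert pressure to compatible units (E is in GPa, so P in GPa).
P = 22.8 kPa = 22.8e-6 GPa
Step 2: Compute numerator: 0.0138 * P * a^4.
a^4 = 824^4 = 461008408576
numerator = 0.0138 * 22.8e-6 * 461008408576 = 1.450517e+05
Step 3: Compute denominator: E * t^3 = 160 * 9^3 = 116640
Step 4: w0 = numerator / denominator = 1.450517e+05 / 116640 = 1.2436 um


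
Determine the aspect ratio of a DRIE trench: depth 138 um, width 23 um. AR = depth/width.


Step 1: AR = depth / width
Step 2: AR = 138 / 23
AR = 6.0


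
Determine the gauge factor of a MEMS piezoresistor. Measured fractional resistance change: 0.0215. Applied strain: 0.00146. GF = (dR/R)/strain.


Step 1: Identify values.
dR/R = 0.0215, strain = 0.00146
Step 2: GF = (dR/R) / strain = 0.0215 / 0.00146
GF = 14.7


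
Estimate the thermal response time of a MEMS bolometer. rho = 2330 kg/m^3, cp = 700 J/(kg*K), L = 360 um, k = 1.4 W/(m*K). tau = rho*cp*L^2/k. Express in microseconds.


Step 1: Convert L to m: L = 360e-6 m
Step 2: L^2 = (360e-6)^2 = 1.296e-07 m^2
Step 3: tau = 2330 * 700 * 1.296e-07 / 1.4 = 1.50984e-01 s
Step 4: Convert to microseconds (multiply by 1e6).
tau = 150984.0 us


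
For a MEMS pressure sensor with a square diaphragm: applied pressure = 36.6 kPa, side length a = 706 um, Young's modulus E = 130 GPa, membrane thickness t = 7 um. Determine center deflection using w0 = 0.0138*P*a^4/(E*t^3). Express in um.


Step 1: Convert pressure to compatible units (E is in GPa, so P in GPa).
P = 36.6 kPa = 36.6e-6 GPa
Step 2: Compute numerator: 0.0138 * P * a^4.
a^4 = 706^4 = 248438446096
numerator = 0.0138 * 36.6e-6 * 248438446096 = 1.254813e+05
Step 3: Compute denominator: E * t^3 = 130 * 7^3 = 44590
Step 4: w0 = numerator / denominator = 1.254813e+05 / 44590 = 2.8141 um


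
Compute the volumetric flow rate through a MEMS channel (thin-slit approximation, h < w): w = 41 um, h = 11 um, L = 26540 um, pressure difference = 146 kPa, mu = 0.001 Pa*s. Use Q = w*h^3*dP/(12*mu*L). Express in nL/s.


Step 1: Convert all dimensions to SI (meters).
w = 41e-6 m, h = 11e-6 m, L = 26540e-6 m, dP = 146e3 Pa
Step 2: Q = w * h^3 * dP / (12 * mu * L)
Q = 41e-6 * (11e-6)^3 * 146e3 / (12 * 0.001 * 26540e-6) = 2.501685e-11 m^3/s
Step 3: Convert Q from m^3/s to nL/s (1 m^3 = 1e12 nL, so multiply by 1e12).
Q = 25.017 nL/s


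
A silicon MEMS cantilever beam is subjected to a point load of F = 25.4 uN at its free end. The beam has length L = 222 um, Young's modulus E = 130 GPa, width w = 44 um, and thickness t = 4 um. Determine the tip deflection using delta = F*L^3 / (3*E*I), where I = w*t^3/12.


Step 1: Calculate the second moment of area.
I = w * t^3 / 12 = 44 * 4^3 / 12 = 234.6667 um^4
Step 2: Convert E to consistent units (1 GPa = 1000 uN/um^2).
E = 130 GPa = 130000 uN/um^2
Step 3: Calculate tip deflection.
delta = F * L^3 / (3 * E * I)
delta = 25.4 * 222^3 / (3 * 130000 * 234.6667)
delta = 3.0365 um


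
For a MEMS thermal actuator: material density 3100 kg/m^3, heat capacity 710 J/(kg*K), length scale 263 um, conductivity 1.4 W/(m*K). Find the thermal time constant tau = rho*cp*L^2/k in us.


Step 1: Convert L to m: L = 263e-6 m
Step 2: L^2 = (263e-6)^2 = 6.9169e-08 m^2
Step 3: tau = 3100 * 710 * 6.9169e-08 / 1.4 = 1.0874354929e-01 s
Step 4: Convert to microseconds (multiply by 1e6).
tau = 108743.549 us


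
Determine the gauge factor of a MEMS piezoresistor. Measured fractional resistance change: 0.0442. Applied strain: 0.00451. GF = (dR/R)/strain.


Step 1: Identify values.
dR/R = 0.0442, strain = 0.00451
Step 2: GF = (dR/R) / strain = 0.0442 / 0.00451
GF = 9.8


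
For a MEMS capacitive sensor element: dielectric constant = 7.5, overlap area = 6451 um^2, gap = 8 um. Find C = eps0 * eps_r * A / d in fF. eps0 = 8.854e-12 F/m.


Step 1: Convert area to m^2: A = 6451e-12 m^2
Step 2: Convert gap to m: d = 8e-6 m
Step 3: C = eps0 * eps_r * A / d
C = 8.854e-12 * 7.5 * 6451e-12 / 8e-6
Step 4: Convert to fF (multiply by 1e15).
C = 53.55 fF


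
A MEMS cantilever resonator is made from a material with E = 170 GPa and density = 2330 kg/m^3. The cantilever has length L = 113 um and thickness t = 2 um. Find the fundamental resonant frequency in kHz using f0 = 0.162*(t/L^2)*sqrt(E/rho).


Step 1: Convert units to SI.
t_SI = 2e-6 m, L_SI = 113e-6 m
Step 2: Calculate sqrt(E/rho).
sqrt(170e9 / 2330) = 8541.74 m/s
Step 3: Compute f0.
f0 = 0.162 * 2e-6 / (113e-6)^2 * 8541.74 = 216737.7 Hz = 216.74 kHz


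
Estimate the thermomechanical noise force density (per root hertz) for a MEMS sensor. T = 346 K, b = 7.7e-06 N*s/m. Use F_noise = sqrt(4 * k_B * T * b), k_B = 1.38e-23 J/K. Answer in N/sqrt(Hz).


Step 1: Compute 4 * k_B * T * b
= 4 * 1.38e-23 * 346 * 7.7e-06
= 1.4706e-25 N^2/Hz
Step 2: F_noise = sqrt(1.4706e-25)
F_noise = 3.83e-13 N/sqrt(Hz)


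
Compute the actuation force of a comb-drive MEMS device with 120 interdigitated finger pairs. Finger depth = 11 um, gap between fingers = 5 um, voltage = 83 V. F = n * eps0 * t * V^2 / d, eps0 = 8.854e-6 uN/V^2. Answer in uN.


Step 1: Parameters: n=120, eps0=8.854e-6 uN/V^2, t=11 um, V=83 V, d=5 um
Step 2: V^2 = 6889
Step 3: F = 120 * 8.854e-6 * 11 * 6889 / 5
F = 16.103 uN


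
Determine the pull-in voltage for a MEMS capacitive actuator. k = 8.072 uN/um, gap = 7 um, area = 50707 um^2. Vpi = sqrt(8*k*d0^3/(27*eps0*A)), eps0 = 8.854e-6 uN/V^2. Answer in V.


Step 1: Compute numerator: 8 * k * d0^3 = 8 * 8.072 * 7^3 = 22149.568
Step 2: Compute denominator: 27 * eps0 * A = 27 * 8.854e-6 * 50707 = 12.121914
Step 3: Vpi = sqrt(22149.568 / 12.121914)
Vpi = 42.75 V


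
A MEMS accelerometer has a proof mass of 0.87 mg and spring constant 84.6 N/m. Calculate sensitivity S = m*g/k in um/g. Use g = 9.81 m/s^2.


Step 1: Convert mass: m = 0.87 mg = 8.70e-07 kg
Step 2: S = m * g / k = 8.70e-07 * 9.81 / 84.6
Step 3: S = 1.01e-07 m/g
Step 4: Convert to um/g: S = 0.101 um/g


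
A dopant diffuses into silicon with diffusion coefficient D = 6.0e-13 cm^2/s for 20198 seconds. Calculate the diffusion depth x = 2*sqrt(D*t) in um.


Step 1: Compute D*t = 6.0e-13 * 20198 = 1.21188e-08 cm^2
Step 2: sqrt(D*t) = 1.10085e-04 cm
Step 3: x = 2 * 1.10085e-04 cm = 2.2017e-04 cm
Step 4: Convert to um (1 cm = 1e4 um): x = 2.202 um


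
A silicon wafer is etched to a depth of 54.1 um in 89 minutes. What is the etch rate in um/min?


Step 1: Etch rate = depth / time
Step 2: rate = 54.1 / 89
rate = 0.608 um/min


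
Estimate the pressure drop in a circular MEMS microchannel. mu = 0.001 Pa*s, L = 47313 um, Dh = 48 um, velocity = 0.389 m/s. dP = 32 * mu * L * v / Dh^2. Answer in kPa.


Step 1: Convert to SI: L = 47313e-6 m, Dh = 48e-6 m
Step 2: dP = 32 * 0.001 * 47313e-6 * 0.389 / (48e-6)^2
Step 3: dP = 255621.62 Pa
Step 4: Convert to kPa: dP = 255.62 kPa


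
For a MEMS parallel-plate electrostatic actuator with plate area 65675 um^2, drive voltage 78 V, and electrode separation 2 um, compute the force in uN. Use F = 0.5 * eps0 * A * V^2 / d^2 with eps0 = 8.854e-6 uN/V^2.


Step 1: Identify parameters.
eps0 = 8.854e-6 uN/V^2, A = 65675 um^2, V = 78 V, d = 2 um
Step 2: Compute V^2 = 78^2 = 6084
Step 3: Compute d^2 = 2^2 = 4
Step 4: F = 0.5 * 8.854e-6 * 65675 * 6084 / 4
F = 442.22 uN


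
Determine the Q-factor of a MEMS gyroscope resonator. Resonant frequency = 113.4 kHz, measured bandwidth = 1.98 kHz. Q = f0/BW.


Step 1: Q = f0 / bandwidth
Step 2: Q = 113.4 / 1.98
Q = 57.3


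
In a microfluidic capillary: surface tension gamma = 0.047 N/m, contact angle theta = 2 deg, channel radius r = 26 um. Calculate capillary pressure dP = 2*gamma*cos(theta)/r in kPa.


Step 1: cos(2 deg) = 0.9994
Step 2: Convert r to m: r = 26e-6 m
Step 3: dP = 2 * 0.047 * 0.9994 / 26e-6 = 3613.2 Pa
Step 4: Convert Pa to kPa (divide by 1000).
dP = 3.61 kPa


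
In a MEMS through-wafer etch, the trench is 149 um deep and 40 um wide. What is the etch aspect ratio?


Step 1: AR = depth / width
Step 2: AR = 149 / 40
AR = 3.7


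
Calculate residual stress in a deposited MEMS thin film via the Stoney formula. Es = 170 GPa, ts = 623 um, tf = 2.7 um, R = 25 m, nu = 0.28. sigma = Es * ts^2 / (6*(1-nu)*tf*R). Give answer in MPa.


Step 1: Compute numerator: Es * ts^2 = 170 * 623^2 = 65981930 (GPa*um^2)
Step 2: Compute denominator (R in um): 6*(1-nu)*tf*R = 6*0.72*2.7*25e6 = 291600000.0 (um^2)
Step 3: sigma (GPa) = 65981930 / 291600000.0 = 2.26275e-01 GPa
Step 4: Convert to MPa (x1000): sigma = 226.3 MPa


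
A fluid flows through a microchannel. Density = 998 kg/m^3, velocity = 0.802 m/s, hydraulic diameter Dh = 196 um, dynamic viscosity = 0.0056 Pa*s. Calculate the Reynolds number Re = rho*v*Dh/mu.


Step 1: Convert Dh to meters: Dh = 196e-6 m
Step 2: Re = rho * v * Dh / mu
Re = 998 * 0.802 * 196e-6 / 0.0056
Re = 28.014


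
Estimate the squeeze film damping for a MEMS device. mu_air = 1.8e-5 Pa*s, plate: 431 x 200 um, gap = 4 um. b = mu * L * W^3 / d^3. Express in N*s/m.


Step 1: Convert to SI.
L = 431e-6 m, W = 200e-6 m, d = 4e-6 m
Step 2: W^3 = (200e-6)^3 = 8.00e-12 m^3
Step 3: d^3 = (4e-6)^3 = 6.40e-17 m^3
Step 4: b = 1.8e-5 * 431e-6 * 8.00e-12 / 6.40e-17
b = 9.70e-04 N*s/m


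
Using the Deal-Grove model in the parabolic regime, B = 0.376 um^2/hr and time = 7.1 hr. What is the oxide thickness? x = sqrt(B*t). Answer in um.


Step 1: Compute B*t = 0.376 * 7.1 = 2.6696
Step 2: x = sqrt(2.6696)
x = 1.634 um


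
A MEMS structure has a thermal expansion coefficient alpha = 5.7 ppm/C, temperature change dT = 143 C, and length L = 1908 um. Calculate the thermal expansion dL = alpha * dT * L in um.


Step 1: Convert CTE: alpha = 5.7 ppm/C = 5.7e-6 /C
Step 2: dL = 5.7e-6 * 143 * 1908
dL = 1.5552 um


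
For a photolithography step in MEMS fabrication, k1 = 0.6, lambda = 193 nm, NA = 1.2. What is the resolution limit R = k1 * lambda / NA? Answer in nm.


Step 1: Identify values: k1 = 0.6, lambda = 193 nm, NA = 1.2
Step 2: R = k1 * lambda / NA
R = 0.6 * 193 / 1.2
R = 96.5 nm


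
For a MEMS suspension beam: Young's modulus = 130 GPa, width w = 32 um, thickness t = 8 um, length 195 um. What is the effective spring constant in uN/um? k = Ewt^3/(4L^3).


Step 1: Convert E to consistent units (1 GPa = 1000 uN/um^2).
E = 130 GPa = 130000 uN/um^2
Step 2: Compute t^3 = 8^3 = 512
Step 3: Compute L^3 = 195^3 = 7414875
Step 4: k = 130000 * 32 * 512 / (4 * 7414875)
k = 71.8124 uN/um


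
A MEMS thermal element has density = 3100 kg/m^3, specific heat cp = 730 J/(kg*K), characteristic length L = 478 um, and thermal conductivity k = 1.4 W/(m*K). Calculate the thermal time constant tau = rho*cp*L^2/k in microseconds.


Step 1: Convert L to m: L = 478e-6 m
Step 2: L^2 = (478e-6)^2 = 2.28484e-07 m^2
Step 3: tau = 3100 * 730 * 2.28484e-07 / 1.4 = 3.6932806571e-01 s
Step 4: Convert to microseconds (multiply by 1e6).
tau = 369328.066 us


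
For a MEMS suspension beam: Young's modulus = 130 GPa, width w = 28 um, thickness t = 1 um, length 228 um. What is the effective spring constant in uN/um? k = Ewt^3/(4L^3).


Step 1: Convert E to consistent units (1 GPa = 1000 uN/um^2).
E = 130 GPa = 130000 uN/um^2
Step 2: Compute t^3 = 1^3 = 1
Step 3: Compute L^3 = 228^3 = 11852352
Step 4: k = 130000 * 28 * 1 / (4 * 11852352)
k = 0.0768 uN/um


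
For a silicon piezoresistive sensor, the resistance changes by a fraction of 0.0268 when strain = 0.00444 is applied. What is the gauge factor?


Step 1: Identify values.
dR/R = 0.0268, strain = 0.00444
Step 2: GF = (dR/R) / strain = 0.0268 / 0.00444
GF = 6.0


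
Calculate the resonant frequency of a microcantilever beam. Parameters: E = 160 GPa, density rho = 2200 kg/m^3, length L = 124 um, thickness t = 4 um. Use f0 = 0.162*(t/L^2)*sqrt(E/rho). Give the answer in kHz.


Step 1: Convert units to SI.
t_SI = 4e-6 m, L_SI = 124e-6 m
Step 2: Calculate sqrt(E/rho).
sqrt(160e9 / 2200) = 8528.03 m/s
Step 3: Compute f0.
f0 = 0.162 * 4e-6 / (124e-6)^2 * 8528.03 = 359401.9 Hz = 359.4 kHz


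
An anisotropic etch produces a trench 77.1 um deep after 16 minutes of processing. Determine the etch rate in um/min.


Step 1: Etch rate = depth / time
Step 2: rate = 77.1 / 16
rate = 4.819 um/min


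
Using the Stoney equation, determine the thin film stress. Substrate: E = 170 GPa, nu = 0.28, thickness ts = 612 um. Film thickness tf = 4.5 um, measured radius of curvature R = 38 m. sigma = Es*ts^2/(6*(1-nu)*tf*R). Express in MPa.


Step 1: Compute numerator: Es * ts^2 = 170 * 612^2 = 63672480 (GPa*um^2)
Step 2: Compute denominator (R in um): 6*(1-nu)*tf*R = 6*0.72*4.5*38e6 = 738720000.0 (um^2)
Step 3: sigma (GPa) = 63672480 / 738720000.0 = 8.6193e-02 GPa
Step 4: Convert to MPa (x1000): sigma = 86.2 MPa


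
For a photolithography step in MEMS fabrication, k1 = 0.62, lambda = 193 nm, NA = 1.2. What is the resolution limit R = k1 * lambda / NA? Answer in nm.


Step 1: Identify values: k1 = 0.62, lambda = 193 nm, NA = 1.2
Step 2: R = k1 * lambda / NA
R = 0.62 * 193 / 1.2
R = 99.7 nm


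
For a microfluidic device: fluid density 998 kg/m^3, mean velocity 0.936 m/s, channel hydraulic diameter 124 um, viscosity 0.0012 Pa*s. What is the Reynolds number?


Step 1: Convert Dh to meters: Dh = 124e-6 m
Step 2: Re = rho * v * Dh / mu
Re = 998 * 0.936 * 124e-6 / 0.0012
Re = 96.527


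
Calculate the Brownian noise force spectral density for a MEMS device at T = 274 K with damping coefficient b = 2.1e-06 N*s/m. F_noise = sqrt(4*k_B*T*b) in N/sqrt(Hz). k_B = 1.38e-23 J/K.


Step 1: Compute 4 * k_B * T * b
= 4 * 1.38e-23 * 274 * 2.1e-06
= 3.1762e-26 N^2/Hz
Step 2: F_noise = sqrt(3.1762e-26)
F_noise = 1.78e-13 N/sqrt(Hz)


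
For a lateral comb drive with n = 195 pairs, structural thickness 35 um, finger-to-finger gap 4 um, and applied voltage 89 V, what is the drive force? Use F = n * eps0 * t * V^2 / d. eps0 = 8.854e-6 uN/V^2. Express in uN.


Step 1: Parameters: n=195, eps0=8.854e-6 uN/V^2, t=35 um, V=89 V, d=4 um
Step 2: V^2 = 7921
Step 3: F = 195 * 8.854e-6 * 35 * 7921 / 4
F = 119.664 uN


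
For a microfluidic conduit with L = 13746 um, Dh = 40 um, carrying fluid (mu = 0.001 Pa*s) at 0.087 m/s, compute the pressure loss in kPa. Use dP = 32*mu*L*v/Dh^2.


Step 1: Convert to SI: L = 13746e-6 m, Dh = 40e-6 m
Step 2: dP = 32 * 0.001 * 13746e-6 * 0.087 / (40e-6)^2
Step 3: dP = 23918.04 Pa
Step 4: Convert to kPa: dP = 23.92 kPa


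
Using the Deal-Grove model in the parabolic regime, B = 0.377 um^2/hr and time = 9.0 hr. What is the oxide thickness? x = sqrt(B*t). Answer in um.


Step 1: Compute B*t = 0.377 * 9.0 = 3.393
Step 2: x = sqrt(3.393)
x = 1.842 um


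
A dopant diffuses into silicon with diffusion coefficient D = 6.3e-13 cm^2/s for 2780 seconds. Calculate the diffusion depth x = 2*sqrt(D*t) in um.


Step 1: Compute D*t = 6.3e-13 * 2780 = 1.7514e-09 cm^2
Step 2: sqrt(D*t) = 4.185e-05 cm
Step 3: x = 2 * 4.185e-05 cm = 8.37e-05 cm
Step 4: Convert to um (1 cm = 1e4 um): x = 0.837 um


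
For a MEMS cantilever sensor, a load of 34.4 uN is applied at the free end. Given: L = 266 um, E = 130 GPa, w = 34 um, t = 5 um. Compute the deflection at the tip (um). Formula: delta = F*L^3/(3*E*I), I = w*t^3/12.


Step 1: Calculate the second moment of area.
I = w * t^3 / 12 = 34 * 5^3 / 12 = 354.1667 um^4
Step 2: Convert E to consistent units (1 GPa = 1000 uN/um^2).
E = 130 GPa = 130000 uN/um^2
Step 3: Calculate tip deflection.
delta = F * L^3 / (3 * E * I)
delta = 34.4 * 266^3 / (3 * 130000 * 354.1667)
delta = 4.6874 um


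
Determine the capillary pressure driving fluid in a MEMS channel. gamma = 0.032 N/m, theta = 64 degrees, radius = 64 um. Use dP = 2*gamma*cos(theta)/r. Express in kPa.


Step 1: cos(64 deg) = 0.4384
Step 2: Convert r to m: r = 64e-6 m
Step 3: dP = 2 * 0.032 * 0.4384 / 64e-6 = 438.4 Pa
Step 4: Convert Pa to kPa (divide by 1000).
dP = 0.44 kPa
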